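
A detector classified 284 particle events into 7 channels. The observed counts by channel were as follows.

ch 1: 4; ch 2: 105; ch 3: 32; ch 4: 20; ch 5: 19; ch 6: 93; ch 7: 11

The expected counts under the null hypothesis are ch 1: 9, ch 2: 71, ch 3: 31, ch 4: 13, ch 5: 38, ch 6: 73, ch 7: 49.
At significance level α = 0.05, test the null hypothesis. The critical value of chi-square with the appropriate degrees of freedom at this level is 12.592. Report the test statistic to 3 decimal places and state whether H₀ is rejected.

cat         O        E   (O−E)²/E
ch 1        4        9     2.7778
ch 2      105       71    16.2817
ch 3       32       31     0.0323
ch 4       20       13     3.7692
ch 5       19       38     9.5000
ch 6       93       73     5.4795
ch 7       11       49    29.4694
Sum = 67.310
df = 6. Since 67.310 > 12.592, we reject H₀.

67.310; reject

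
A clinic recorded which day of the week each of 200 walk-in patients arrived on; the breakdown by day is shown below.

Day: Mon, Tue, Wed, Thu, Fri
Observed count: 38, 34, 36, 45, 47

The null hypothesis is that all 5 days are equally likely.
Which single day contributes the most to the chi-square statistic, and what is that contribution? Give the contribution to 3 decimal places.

Fri, 1.225

Expected count for each of the 5 categories: 200/5 = 40.
Mon: (38 − 40)²/40 = 4/40 = 0.1000
Tue: (34 − 40)²/40 = 36/40 = 0.9000
Wed: (36 − 40)²/40 = 16/40 = 0.4000
Thu: (45 − 40)²/40 = 25/40 = 0.6250
Fri: (47 − 40)²/40 = 49/40 = 1.2250
The largest term is for Fri: 1.225.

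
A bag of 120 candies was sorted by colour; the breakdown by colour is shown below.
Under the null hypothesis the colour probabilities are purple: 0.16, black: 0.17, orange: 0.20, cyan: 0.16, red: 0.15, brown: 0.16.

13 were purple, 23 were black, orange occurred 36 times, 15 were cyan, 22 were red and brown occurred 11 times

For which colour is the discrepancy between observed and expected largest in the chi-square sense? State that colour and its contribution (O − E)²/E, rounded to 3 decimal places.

Expected counts E_i = n·p_i: 120×0.16 = 19.2, 120×0.17 = 20.4, 120×0.20 = 24, 120×0.16 = 19.2, 120×0.15 = 18, 120×0.16 = 19.2.
cat         O        E   (O−E)²/E
purple     13     19.2     2.0021
black      23     20.4     0.3314
orange     36       24     6.0000
cyan       15     19.2     0.9188
red        22       18     0.8889
brown      11     19.2     3.5021
The largest term is for orange: 6.000.

orange, 6.000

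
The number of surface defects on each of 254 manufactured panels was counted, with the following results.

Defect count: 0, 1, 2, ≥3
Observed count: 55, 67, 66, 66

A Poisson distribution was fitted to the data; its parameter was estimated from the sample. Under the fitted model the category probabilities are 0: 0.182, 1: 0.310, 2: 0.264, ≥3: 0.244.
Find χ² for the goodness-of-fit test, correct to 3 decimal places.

Expected counts E_i = n·p_i: 254×0.182 = 46.228, 254×0.310 = 78.74, 254×0.264 = 67.056, 254×0.244 = 61.976.
χ² = (55−46.228)²/46.228 + (67−78.74)²/78.74 + (66−67.056)²/67.056 + (66−61.976)²/61.976
   = 1.6645 + 1.7504 + 0.0166 + 0.2613
Sum = 3.693

3.693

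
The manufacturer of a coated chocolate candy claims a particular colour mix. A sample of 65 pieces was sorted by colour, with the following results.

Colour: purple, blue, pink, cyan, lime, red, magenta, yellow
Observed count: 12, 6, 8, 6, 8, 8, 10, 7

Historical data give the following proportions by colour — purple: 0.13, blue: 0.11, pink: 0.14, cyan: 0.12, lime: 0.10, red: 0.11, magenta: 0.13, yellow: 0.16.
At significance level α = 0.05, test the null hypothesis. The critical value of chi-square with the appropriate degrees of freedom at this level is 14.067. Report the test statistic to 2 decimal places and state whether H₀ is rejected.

4.07; do not reject

Expected counts E_i = n·p_i: 65×0.13 = 8.45, 65×0.11 = 7.15, 65×0.14 = 9.1, 65×0.12 = 7.8, 65×0.10 = 6.5, 65×0.11 = 7.15, 65×0.13 = 8.45, 65×0.16 = 10.4.
purple: (12 − 8.45)²/8.45 = 12.6025/8.45 = 1.491
blue: (6 − 7.15)²/7.15 = 1.3225/7.15 = 0.185
pink: (8 − 9.1)²/9.1 = 1.21/9.1 = 0.133
cyan: (6 − 7.8)²/7.8 = 3.24/7.8 = 0.415
lime: (8 − 6.5)²/6.5 = 2.25/6.5 = 0.346
red: (8 − 7.15)²/7.15 = 0.7225/7.15 = 0.101
magenta: (10 − 8.45)²/8.45 = 2.4025/8.45 = 0.284
yellow: (7 − 10.4)²/10.4 = 11.56/10.4 = 1.112
Sum = 4.07
df = 7. Since 4.07 < 14.067, we do not reject H₀.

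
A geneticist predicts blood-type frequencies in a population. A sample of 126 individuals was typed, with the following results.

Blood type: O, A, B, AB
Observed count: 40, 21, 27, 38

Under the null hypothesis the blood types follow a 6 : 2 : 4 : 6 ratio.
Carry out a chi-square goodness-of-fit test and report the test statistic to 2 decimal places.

Ratio total = 18. Expected counts: 126×6/18 = 42, 126×2/18 = 14, 126×4/18 = 28, 126×6/18 = 42.
χ² = (40−42)²/42 + (21−14)²/14 + (27−28)²/28 + (38−42)²/42
   = 0.095 + 3.500 + 0.036 + 0.381
Sum = 4.01

4.01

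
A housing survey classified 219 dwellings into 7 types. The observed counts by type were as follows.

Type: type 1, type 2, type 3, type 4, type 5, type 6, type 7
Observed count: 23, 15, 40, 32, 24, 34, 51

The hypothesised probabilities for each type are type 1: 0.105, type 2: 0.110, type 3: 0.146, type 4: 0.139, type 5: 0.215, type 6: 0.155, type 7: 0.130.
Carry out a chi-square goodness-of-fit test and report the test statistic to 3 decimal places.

Expected counts E_i = n·p_i: 219×0.105 = 22.995, 219×0.110 = 24.09, 219×0.146 = 31.974, 219×0.139 = 30.441, 219×0.215 = 47.085, 219×0.155 = 33.945, 219×0.130 = 28.47.
type 1: (23 − 22.995)²/22.995 = 0.000025/22.995 = 0.0000
type 2: (15 − 24.09)²/24.09 = 82.6281/24.09 = 3.4300
type 3: (40 − 31.974)²/31.974 = 64.416676/31.974 = 2.0147
type 4: (32 − 30.441)²/30.441 = 2.430481/30.441 = 0.0798
type 5: (24 − 47.085)²/47.085 = 532.917225/47.085 = 11.3182
type 6: (34 − 33.945)²/33.945 = 0.003025/33.945 = 0.0001
type 7: (51 − 28.47)²/28.47 = 507.6009/28.47 = 17.8293
Sum = 34.672

34.672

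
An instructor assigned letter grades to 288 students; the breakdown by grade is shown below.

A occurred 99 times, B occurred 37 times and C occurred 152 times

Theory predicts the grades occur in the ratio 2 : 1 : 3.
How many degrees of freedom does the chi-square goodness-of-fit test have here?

There are k = 3 categories and no parameters were estimated from the data, so df = 3 − 1 = 2.

2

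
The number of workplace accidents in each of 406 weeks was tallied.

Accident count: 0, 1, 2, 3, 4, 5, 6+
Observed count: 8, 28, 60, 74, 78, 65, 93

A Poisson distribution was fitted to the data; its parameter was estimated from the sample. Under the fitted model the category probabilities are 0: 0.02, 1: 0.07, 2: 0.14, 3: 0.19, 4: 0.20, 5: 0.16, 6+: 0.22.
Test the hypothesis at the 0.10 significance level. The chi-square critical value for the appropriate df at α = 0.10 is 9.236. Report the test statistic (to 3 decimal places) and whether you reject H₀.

0.589; do not reject

Expected counts E_i = n·p_i: 406×0.02 = 8.12, 406×0.07 = 28.42, 406×0.14 = 56.84, 406×0.19 = 77.14, 406×0.20 = 81.2, 406×0.16 = 64.96, 406×0.22 = 89.32.
χ² = (8−8.12)²/8.12 + (28−28.42)²/28.42 + (60−56.84)²/56.84 + (74−77.14)²/77.14 + (78−81.2)²/81.2 + (65−64.96)²/64.96 + (93−89.32)²/89.32
   = 0.0018 + 0.0062 + 0.1757 + 0.1278 + 0.1261 + 0.0000 + 0.1516
Sum = 0.589
df = 5. Since 0.589 < 9.236, we do not reject H₀.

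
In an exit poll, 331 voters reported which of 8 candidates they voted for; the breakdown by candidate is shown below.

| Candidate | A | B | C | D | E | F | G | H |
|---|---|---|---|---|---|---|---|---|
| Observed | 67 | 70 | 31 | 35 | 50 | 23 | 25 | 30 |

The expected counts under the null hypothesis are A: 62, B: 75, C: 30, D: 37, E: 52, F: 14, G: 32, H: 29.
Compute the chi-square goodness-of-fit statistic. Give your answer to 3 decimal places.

8.306

cat         O        E   (O−E)²/E
A          67       62     0.4032
B          70       75     0.3333
C          31       30     0.0333
D          35       37     0.1081
E          50       52     0.0769
F          23       14     5.7857
G          25       32     1.5313
H          30       29     0.0345
Sum = 8.306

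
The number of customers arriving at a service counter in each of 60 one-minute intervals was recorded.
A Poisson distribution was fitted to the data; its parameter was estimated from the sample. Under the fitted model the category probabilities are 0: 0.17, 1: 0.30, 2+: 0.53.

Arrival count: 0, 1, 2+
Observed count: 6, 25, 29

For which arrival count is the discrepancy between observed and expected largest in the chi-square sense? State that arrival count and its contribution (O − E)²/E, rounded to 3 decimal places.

Expected counts E_i = n·p_i: 60×0.17 = 10.2, 60×0.30 = 18, 60×0.53 = 31.8.
0: (6 − 10.2)²/10.2 = 17.64/10.2 = 1.7294
1: (25 − 18)²/18 = 49/18 = 2.7222
2+: (29 − 31.8)²/31.8 = 7.84/31.8 = 0.2465
The largest term is for 1: 2.722.

1, 2.722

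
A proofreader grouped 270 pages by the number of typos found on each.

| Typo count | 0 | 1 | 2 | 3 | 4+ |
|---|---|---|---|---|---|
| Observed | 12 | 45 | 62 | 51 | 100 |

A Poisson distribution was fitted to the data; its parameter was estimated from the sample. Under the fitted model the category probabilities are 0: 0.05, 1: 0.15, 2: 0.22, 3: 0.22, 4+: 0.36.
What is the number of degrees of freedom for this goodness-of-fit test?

There are k = 5 categories and 1 parameter estimated from the data, so df = 5 − 1 − 1 = 3.

3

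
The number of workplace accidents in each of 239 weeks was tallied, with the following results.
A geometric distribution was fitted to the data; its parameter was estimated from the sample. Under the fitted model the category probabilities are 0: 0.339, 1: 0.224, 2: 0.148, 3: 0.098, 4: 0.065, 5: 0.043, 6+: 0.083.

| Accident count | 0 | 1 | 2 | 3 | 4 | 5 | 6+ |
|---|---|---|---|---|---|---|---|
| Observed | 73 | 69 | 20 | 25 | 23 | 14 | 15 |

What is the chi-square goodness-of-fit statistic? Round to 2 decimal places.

18.16

Expected counts E_i = n·p_i: 239×0.339 = 81.021, 239×0.224 = 53.536, 239×0.148 = 35.372, 239×0.098 = 23.422, 239×0.065 = 15.535, 239×0.043 = 10.277, 239×0.083 = 19.837.
0: (73 − 81.021)²/81.021 = 64.336441/81.021 = 0.794
1: (69 − 53.536)²/53.536 = 239.135296/53.536 = 4.467
2: (20 − 35.372)²/35.372 = 236.298384/35.372 = 6.680
3: (25 − 23.422)²/23.422 = 2.490084/23.422 = 0.106
4: (23 − 15.535)²/15.535 = 55.726225/15.535 = 3.587
5: (14 − 10.277)²/10.277 = 13.860729/10.277 = 1.349
6+: (15 − 19.837)²/19.837 = 23.396569/19.837 = 1.179
Sum = 18.16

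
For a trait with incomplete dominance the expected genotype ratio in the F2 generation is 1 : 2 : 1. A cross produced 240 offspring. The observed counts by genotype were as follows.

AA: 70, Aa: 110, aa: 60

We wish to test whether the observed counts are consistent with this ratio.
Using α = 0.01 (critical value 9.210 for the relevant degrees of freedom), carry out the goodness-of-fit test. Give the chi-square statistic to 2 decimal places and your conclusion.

Ratio total = 4. Expected counts: 240×1/4 = 60, 240×2/4 = 120, 240×1/4 = 60.
cat         O        E   (O−E)²/E
AA         70       60      1.667
Aa        110      120      0.833
aa         60       60      0.000
Sum = 2.50
df = 2. Since 2.50 < 9.210, we do not reject H₀.

2.50; do not reject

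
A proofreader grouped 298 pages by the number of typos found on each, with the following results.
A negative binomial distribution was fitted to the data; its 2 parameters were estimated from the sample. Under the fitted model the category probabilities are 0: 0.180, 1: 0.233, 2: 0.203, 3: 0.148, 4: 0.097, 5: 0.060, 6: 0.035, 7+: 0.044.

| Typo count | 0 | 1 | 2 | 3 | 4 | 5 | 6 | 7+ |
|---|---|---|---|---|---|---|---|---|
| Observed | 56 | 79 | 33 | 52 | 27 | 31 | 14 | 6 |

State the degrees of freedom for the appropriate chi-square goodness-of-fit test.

There are k = 8 categories and 2 parameters estimated from the data, so df = 8 − 1 − 2 = 5.

5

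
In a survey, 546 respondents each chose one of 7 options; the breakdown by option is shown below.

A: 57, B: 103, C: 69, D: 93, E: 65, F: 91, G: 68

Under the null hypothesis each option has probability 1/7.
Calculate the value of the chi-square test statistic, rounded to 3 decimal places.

23.205

Under H₀ each category has probability 1/7, so each expected count is 546/7 = 78.
A: (57 − 78)²/78 = 441/78 = 5.6538
B: (103 − 78)²/78 = 625/78 = 8.0128
C: (69 − 78)²/78 = 81/78 = 1.0385
D: (93 − 78)²/78 = 225/78 = 2.8846
E: (65 − 78)²/78 = 169/78 = 2.1667
F: (91 − 78)²/78 = 169/78 = 2.1667
G: (68 − 78)²/78 = 100/78 = 1.2821
Sum = 23.205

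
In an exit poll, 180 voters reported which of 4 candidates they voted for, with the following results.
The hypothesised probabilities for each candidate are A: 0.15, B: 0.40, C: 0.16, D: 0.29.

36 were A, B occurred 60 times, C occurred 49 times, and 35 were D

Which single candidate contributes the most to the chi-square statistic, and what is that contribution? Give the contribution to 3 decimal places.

C, 14.168

Expected counts E_i = n·p_i: 180×0.15 = 27, 180×0.40 = 72, 180×0.16 = 28.8, 180×0.29 = 52.2.
A: (36 − 27)²/27 = 81/27 = 3.0000
B: (60 − 72)²/72 = 144/72 = 2.0000
C: (49 − 28.8)²/28.8 = 408.04/28.8 = 14.1681
D: (35 − 52.2)²/52.2 = 295.84/52.2 = 5.6674
The largest term is for C: 14.168.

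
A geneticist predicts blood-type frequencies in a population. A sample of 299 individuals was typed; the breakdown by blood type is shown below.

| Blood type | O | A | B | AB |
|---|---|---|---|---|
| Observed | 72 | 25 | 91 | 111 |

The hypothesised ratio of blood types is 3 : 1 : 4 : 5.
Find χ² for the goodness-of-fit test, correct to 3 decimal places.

0.454

Ratio total = 13. Expected counts: 299×3/13 = 69, 299×1/13 = 23, 299×4/13 = 92, 299×5/13 = 115.
cat         O        E   (O−E)²/E
O          72       69     0.1304
A          25       23     0.1739
B          91       92     0.0109
AB        111      115     0.1391
Sum = 0.454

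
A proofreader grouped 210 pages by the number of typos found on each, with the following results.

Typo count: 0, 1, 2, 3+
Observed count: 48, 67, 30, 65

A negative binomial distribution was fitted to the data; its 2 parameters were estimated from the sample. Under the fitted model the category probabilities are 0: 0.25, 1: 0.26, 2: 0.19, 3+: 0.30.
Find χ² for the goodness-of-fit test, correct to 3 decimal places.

5.722

Expected counts E_i = n·p_i: 210×0.25 = 52.5, 210×0.26 = 54.6, 210×0.19 = 39.9, 210×0.30 = 63.
0: (48 − 52.5)²/52.5 = 20.25/52.5 = 0.3857
1: (67 − 54.6)²/54.6 = 153.76/54.6 = 2.8161
2: (30 − 39.9)²/39.9 = 98.01/39.9 = 2.4564
3+: (65 − 63)²/63 = 4/63 = 0.0635
Sum = 5.722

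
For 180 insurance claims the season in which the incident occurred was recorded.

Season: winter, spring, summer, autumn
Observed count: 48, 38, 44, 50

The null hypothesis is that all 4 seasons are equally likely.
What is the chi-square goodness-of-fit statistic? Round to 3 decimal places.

1.867

Under H₀ each category has probability 1/4, so each expected count is 180/4 = 45.
cat         O        E   (O−E)²/E
winter     48       45     0.2000
spring     38       45     1.0889
summer     44       45     0.0222
autumn     50       45     0.5556
Sum = 1.867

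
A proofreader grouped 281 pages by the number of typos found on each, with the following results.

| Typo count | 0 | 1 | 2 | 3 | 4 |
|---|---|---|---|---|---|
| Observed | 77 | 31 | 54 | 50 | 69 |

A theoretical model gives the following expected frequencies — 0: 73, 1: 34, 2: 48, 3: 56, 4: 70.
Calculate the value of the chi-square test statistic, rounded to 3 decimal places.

1.891

0: (77 − 73)²/73 = 16/73 = 0.2192
1: (31 − 34)²/34 = 9/34 = 0.2647
2: (54 − 48)²/48 = 36/48 = 0.7500
3: (50 − 56)²/56 = 36/56 = 0.6429
4: (69 − 70)²/70 = 1/70 = 0.0143
Sum = 1.891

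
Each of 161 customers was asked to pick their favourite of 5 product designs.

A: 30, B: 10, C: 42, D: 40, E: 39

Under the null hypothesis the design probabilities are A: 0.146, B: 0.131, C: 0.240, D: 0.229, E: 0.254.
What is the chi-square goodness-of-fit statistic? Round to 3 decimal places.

Expected counts E_i = n·p_i: 161×0.146 = 23.506, 161×0.131 = 21.091, 161×0.240 = 38.64, 161×0.229 = 36.869, 161×0.254 = 40.894.
A: (30 − 23.506)²/23.506 = 42.172036/23.506 = 1.7941
B: (10 − 21.091)²/21.091 = 123.010281/21.091 = 5.8324
C: (42 − 38.64)²/38.64 = 11.2896/38.64 = 0.2922
D: (40 − 36.869)²/36.869 = 9.803161/36.869 = 0.2659
E: (39 − 40.894)²/40.894 = 3.587236/40.894 = 0.0877
Sum = 8.272

8.272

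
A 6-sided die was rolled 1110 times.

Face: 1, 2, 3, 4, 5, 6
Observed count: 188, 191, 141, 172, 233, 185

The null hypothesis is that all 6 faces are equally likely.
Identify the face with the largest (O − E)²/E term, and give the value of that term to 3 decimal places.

Under H₀ each category has probability 1/6, so each expected count is 1110/6 = 185.
χ² = (188−185)²/185 + (191−185)²/185 + (141−185)²/185 + (172−185)²/185 + (233−185)²/185 + (185−185)²/185
   = 0.0486 + 0.1946 + 10.4649 + 0.9135 + 12.4541 + 0.0000
The largest term is for 5: 12.454.

5, 12.454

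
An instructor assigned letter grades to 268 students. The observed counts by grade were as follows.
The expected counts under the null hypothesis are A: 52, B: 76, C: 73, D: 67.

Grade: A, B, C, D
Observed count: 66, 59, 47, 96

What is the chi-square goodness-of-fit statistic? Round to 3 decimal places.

cat         O        E   (O−E)²/E
A          66       52     3.7692
B          59       76     3.8026
C          47       73     9.2603
D          96       67    12.5522
Sum = 29.384

29.384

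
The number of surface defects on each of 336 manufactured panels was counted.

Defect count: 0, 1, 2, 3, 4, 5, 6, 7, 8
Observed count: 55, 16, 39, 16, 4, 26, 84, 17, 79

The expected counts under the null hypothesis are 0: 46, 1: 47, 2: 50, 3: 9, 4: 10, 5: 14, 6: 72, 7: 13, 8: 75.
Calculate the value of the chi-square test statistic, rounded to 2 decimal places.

0: (55 − 46)²/46 = 81/46 = 1.761
1: (16 − 47)²/47 = 961/47 = 20.447
2: (39 − 50)²/50 = 121/50 = 2.420
3: (16 − 9)²/9 = 49/9 = 5.444
4: (4 − 10)²/10 = 36/10 = 3.600
5: (26 − 14)²/14 = 144/14 = 10.286
6: (84 − 72)²/72 = 144/72 = 2.000
7: (17 − 13)²/13 = 16/13 = 1.231
8: (79 − 75)²/75 = 16/75 = 0.213
Sum = 47.40

47.40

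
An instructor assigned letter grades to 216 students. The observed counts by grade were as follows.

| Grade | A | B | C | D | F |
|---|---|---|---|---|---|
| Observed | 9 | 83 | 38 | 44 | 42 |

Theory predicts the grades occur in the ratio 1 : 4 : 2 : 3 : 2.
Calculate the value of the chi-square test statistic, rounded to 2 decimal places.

9.14

Ratio total = 12. Expected counts: 216×1/12 = 18, 216×4/12 = 72, 216×2/12 = 36, 216×3/12 = 54, 216×2/12 = 36.
χ² = (9−18)²/18 + (83−72)²/72 + (38−36)²/36 + (44−54)²/54 + (42−36)²/36
   = 4.500 + 1.681 + 0.111 + 1.852 + 1.000
Sum = 9.14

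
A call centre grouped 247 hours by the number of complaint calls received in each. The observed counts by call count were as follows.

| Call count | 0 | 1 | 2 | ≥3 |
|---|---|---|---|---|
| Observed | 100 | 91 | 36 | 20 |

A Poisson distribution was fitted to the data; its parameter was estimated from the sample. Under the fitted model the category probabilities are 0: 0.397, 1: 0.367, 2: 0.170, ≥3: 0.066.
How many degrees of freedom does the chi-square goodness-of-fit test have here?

2

There are k = 4 categories and 1 parameter estimated from the data, so df = 4 − 1 − 1 = 2.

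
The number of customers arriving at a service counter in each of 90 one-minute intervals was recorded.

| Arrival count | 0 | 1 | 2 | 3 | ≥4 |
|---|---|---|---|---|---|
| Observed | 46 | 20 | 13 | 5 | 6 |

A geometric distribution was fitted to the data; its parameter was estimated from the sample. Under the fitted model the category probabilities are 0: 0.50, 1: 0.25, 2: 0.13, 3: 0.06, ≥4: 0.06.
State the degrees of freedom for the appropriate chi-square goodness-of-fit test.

There are k = 5 categories and 1 parameter estimated from the data, so df = 5 − 1 − 1 = 3.

3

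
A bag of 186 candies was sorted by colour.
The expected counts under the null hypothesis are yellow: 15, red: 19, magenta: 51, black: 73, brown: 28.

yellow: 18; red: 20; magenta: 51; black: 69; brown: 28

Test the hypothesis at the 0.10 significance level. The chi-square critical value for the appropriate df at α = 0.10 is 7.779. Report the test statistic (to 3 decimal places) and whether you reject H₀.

χ² = (18−15)²/15 + (20−19)²/19 + (51−51)²/51 + (69−73)²/73 + (28−28)²/28
   = 0.6000 + 0.0526 + 0.0000 + 0.2192 + 0.0000
Sum = 0.872
df = 4. Since 0.872 < 7.779, we do not reject H₀.

0.872; do not reject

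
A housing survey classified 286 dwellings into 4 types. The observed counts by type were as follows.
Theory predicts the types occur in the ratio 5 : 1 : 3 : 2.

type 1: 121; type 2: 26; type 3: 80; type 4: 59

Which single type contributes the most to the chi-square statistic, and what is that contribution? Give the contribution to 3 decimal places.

Ratio total = 11. Expected counts: 286×5/11 = 130, 286×1/11 = 26, 286×3/11 = 78, 286×2/11 = 52.
cat         O        E   (O−E)²/E
type 1    121      130     0.6231
type 2     26       26     0.0000
type 3     80       78     0.0513
type 4     59       52     0.9423
The largest term is for type 4: 0.942.

type 4, 0.942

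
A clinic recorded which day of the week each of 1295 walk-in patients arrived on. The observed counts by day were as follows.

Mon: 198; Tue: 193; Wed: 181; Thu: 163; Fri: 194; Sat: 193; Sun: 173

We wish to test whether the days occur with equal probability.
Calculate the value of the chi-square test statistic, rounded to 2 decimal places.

5.52

Expected count for each of the 7 categories: 1295/7 = 185.
cat         O        E   (O−E)²/E
Mon       198      185      0.914
Tue       193      185      0.346
Wed       181      185      0.086
Thu       163      185      2.616
Fri       194      185      0.438
Sat       193      185      0.346
Sun       173      185      0.778
Sum = 5.52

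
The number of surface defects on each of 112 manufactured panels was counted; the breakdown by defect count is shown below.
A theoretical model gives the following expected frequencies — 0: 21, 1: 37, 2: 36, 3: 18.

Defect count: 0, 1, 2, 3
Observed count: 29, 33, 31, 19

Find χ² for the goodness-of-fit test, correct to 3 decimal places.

χ² = (29−21)²/21 + (33−37)²/37 + (31−36)²/36 + (19−18)²/18
   = 3.0476 + 0.4324 + 0.6944 + 0.0556
Sum = 4.230

4.230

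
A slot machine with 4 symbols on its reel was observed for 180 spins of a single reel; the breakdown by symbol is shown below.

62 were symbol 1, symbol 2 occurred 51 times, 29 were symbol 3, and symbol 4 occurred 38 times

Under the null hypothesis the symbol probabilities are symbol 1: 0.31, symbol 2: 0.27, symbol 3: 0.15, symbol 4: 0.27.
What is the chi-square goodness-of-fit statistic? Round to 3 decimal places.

Expected counts E_i = n·p_i: 180×0.31 = 55.8, 180×0.27 = 48.6, 180×0.15 = 27, 180×0.27 = 48.6.
χ² = (62−55.8)²/55.8 + (51−48.6)²/48.6 + (29−27)²/27 + (38−48.6)²/48.6
   = 0.6889 + 0.1185 + 0.1481 + 2.3119
Sum = 3.267

3.267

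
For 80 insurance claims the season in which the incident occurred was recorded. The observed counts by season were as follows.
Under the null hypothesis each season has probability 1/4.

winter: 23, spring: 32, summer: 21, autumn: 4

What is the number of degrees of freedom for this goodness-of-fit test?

3

There are k = 4 categories and no parameters were estimated from the data, so df = 4 − 1 = 3.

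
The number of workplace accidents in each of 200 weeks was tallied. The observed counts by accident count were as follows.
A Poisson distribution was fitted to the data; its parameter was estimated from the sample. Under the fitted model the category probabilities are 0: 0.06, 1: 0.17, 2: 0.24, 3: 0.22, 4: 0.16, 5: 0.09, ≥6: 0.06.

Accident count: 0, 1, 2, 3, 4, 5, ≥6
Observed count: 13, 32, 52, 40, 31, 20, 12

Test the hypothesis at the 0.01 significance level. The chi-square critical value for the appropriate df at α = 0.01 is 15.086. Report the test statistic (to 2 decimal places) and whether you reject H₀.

1.15; do not reject

Expected counts E_i = n·p_i: 200×0.06 = 12, 200×0.17 = 34, 200×0.24 = 48, 200×0.22 = 44, 200×0.16 = 32, 200×0.09 = 18, 200×0.06 = 12.
χ² = (13−12)²/12 + (32−34)²/34 + (52−48)²/48 + (40−44)²/44 + (31−32)²/32 + (20−18)²/18 + (12−12)²/12
   = 0.083 + 0.118 + 0.333 + 0.364 + 0.031 + 0.222 + 0.000
Sum = 1.15
df = 5. Since 1.15 < 15.086, we do not reject H₀.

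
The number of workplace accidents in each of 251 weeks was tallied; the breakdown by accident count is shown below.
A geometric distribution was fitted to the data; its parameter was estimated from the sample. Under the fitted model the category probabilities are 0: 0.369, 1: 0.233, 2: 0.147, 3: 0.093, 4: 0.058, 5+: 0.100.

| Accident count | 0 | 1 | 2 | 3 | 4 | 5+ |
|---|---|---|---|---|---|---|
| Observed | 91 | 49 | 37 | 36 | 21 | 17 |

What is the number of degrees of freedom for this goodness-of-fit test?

4

There are k = 6 categories and 1 parameter estimated from the data, so df = 6 − 1 − 1 = 4.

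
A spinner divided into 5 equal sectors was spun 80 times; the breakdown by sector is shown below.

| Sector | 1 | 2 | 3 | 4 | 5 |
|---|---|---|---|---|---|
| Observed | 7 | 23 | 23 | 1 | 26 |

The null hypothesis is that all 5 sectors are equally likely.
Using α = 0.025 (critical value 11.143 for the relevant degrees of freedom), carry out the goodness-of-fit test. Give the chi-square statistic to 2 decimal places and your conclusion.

Under H₀ each category has probability 1/5, so each expected count is 80/5 = 16.
cat         O        E   (O−E)²/E
1           7       16      5.063
2          23       16      3.063
3          23       16      3.063
4           1       16     14.063
5          26       16      6.250
Sum = 31.50
df = 4. Since 31.50 > 11.143, we reject H₀.

31.50; reject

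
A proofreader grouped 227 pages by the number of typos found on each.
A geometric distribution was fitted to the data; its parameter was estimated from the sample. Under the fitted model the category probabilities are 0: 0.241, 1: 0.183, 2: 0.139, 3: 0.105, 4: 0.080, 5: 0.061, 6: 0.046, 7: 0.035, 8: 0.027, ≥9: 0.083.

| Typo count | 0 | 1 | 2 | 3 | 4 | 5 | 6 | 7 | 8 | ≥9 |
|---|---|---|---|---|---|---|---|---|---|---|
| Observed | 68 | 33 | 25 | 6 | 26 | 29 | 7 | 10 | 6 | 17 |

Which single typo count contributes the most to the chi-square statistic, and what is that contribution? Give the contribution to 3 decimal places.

Expected counts E_i = n·p_i: 227×0.241 = 54.707, 227×0.183 = 41.541, 227×0.139 = 31.553, 227×0.105 = 23.835, 227×0.080 = 18.16, 227×0.061 = 13.847, 227×0.046 = 10.442, 227×0.035 = 7.945, 227×0.027 = 6.129, 227×0.083 = 18.841.
0: (68 − 54.707)²/54.707 = 176.703849/54.707 = 3.2300
1: (33 − 41.541)²/41.541 = 72.948681/41.541 = 1.7561
2: (25 − 31.553)²/31.553 = 42.941809/31.553 = 1.3609
3: (6 − 23.835)²/23.835 = 318.087225/23.835 = 13.3454
4: (26 − 18.16)²/18.16 = 61.4656/18.16 = 3.3847
5: (29 − 13.847)²/13.847 = 229.613409/13.847 = 16.5822
6: (7 − 10.442)²/10.442 = 11.847364/10.442 = 1.1346
7: (10 − 7.945)²/7.945 = 4.223025/7.945 = 0.5315
8: (6 − 6.129)²/6.129 = 0.016641/6.129 = 0.0027
≥9: (17 − 18.841)²/18.841 = 3.389281/18.841 = 0.1799
The largest term is for 5: 16.582.

5, 16.582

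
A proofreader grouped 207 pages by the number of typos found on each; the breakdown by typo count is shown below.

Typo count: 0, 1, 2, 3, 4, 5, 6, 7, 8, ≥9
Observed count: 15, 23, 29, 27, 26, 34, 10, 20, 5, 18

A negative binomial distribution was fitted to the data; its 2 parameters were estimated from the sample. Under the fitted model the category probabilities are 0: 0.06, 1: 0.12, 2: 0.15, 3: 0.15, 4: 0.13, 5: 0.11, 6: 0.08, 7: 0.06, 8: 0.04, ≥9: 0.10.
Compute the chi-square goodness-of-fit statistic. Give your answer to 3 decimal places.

Expected counts E_i = n·p_i: 207×0.06 = 12.42, 207×0.12 = 24.84, 207×0.15 = 31.05, 207×0.15 = 31.05, 207×0.13 = 26.91, 207×0.11 = 22.77, 207×0.08 = 16.56, 207×0.06 = 12.42, 207×0.04 = 8.28, 207×0.10 = 20.7.
χ² = (15−12.42)²/12.42 + (23−24.84)²/24.84 + (29−31.05)²/31.05 + (27−31.05)²/31.05 + (26−26.91)²/26.91 + (34−22.77)²/22.77 + (10−16.56)²/16.56 + (20−12.42)²/12.42 + (5−8.28)²/8.28 + (18−20.7)²/20.7
   = 0.5359 + 0.1363 + 0.1353 + 0.5283 + 0.0308 + 5.5386 + 2.5986 + 4.6261 + 1.2993 + 0.3522
Sum = 15.781

15.781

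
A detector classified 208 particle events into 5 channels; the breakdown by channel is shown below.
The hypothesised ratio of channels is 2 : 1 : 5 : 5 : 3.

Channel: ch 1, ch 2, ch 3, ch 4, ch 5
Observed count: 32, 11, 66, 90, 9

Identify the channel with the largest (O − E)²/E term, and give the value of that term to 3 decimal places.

Ratio total = 16. Expected counts: 208×2/16 = 26, 208×1/16 = 13, 208×5/16 = 65, 208×5/16 = 65, 208×3/16 = 39.
ch 1: (32 − 26)²/26 = 36/26 = 1.3846
ch 2: (11 − 13)²/13 = 4/13 = 0.3077
ch 3: (66 − 65)²/65 = 1/65 = 0.0154
ch 4: (90 − 65)²/65 = 625/65 = 9.6154
ch 5: (9 − 39)²/39 = 900/39 = 23.0769
The largest term is for ch 5: 23.077.

ch 5, 23.077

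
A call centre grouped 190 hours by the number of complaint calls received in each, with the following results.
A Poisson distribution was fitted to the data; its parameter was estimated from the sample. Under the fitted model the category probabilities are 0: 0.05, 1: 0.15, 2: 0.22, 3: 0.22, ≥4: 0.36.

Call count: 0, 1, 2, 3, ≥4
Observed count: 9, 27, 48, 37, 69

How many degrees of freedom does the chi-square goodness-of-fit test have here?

3

There are k = 5 categories and 1 parameter estimated from the data, so df = 5 − 1 − 1 = 3.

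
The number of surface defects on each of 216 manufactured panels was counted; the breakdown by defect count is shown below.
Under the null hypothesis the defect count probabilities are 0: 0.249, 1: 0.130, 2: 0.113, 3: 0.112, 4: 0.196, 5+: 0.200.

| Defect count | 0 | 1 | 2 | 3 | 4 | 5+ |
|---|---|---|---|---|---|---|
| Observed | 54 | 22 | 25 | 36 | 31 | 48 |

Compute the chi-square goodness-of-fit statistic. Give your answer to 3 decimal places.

10.664

Expected counts E_i = n·p_i: 216×0.249 = 53.784, 216×0.130 = 28.08, 216×0.113 = 24.408, 216×0.112 = 24.192, 216×0.196 = 42.336, 216×0.200 = 43.2.
cat         O        E   (O−E)²/E
0          54   53.784     0.0009
1          22    28.08     1.3165
2          25   24.408     0.0144
3          36   24.192     5.7634
4          31   42.336     3.0354
5+         48     43.2     0.5333
Sum = 10.664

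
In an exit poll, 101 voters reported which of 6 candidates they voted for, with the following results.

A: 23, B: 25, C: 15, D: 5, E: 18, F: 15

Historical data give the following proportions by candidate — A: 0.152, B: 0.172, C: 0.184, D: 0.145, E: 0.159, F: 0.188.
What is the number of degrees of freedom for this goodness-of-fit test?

5

There are k = 6 categories and no parameters were estimated from the data, so df = 6 − 1 = 5.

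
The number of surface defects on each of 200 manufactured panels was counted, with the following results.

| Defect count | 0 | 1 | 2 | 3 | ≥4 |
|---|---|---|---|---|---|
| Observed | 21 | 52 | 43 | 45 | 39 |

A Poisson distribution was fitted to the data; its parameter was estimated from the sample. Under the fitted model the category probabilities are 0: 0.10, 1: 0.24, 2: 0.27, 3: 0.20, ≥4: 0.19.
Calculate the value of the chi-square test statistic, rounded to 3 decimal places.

3.275

Expected counts E_i = n·p_i: 200×0.10 = 20, 200×0.24 = 48, 200×0.27 = 54, 200×0.20 = 40, 200×0.19 = 38.
0: (21 − 20)²/20 = 1/20 = 0.0500
1: (52 − 48)²/48 = 16/48 = 0.3333
2: (43 − 54)²/54 = 121/54 = 2.2407
3: (45 − 40)²/40 = 25/40 = 0.6250
≥4: (39 − 38)²/38 = 1/38 = 0.0263
Sum = 3.275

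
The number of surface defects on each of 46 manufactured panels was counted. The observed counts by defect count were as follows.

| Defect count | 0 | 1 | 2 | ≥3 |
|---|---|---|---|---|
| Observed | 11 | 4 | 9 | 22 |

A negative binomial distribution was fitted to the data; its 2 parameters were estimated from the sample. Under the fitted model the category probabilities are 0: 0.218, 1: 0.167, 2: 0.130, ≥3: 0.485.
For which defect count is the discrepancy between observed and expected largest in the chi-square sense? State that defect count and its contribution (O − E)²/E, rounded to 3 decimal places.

1, 1.765

Expected counts E_i = n·p_i: 46×0.218 = 10.028, 46×0.167 = 7.682, 46×0.130 = 5.98, 46×0.485 = 22.31.
χ² = (11−10.028)²/10.028 + (4−7.682)²/7.682 + (9−5.98)²/5.98 + (22−22.31)²/22.31
   = 0.0942 + 1.7648 + 1.5252 + 0.0043
The largest term is for 1: 1.765.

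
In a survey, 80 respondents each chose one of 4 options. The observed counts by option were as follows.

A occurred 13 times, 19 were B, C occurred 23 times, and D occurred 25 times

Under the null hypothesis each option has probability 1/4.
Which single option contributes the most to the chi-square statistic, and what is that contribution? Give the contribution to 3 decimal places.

A, 2.450

Expected count for each of the 4 categories: 80/4 = 20.
χ² = (13−20)²/20 + (19−20)²/20 + (23−20)²/20 + (25−20)²/20
   = 2.4500 + 0.0500 + 0.4500 + 1.2500
The largest term is for A: 2.450.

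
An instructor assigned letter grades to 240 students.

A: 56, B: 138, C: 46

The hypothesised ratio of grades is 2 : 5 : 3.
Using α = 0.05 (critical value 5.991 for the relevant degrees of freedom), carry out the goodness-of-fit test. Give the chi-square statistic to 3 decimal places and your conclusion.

Ratio total = 10. Expected counts: 240×2/10 = 48, 240×5/10 = 120, 240×3/10 = 72.
A: (56 − 48)²/48 = 64/48 = 1.3333
B: (138 − 120)²/120 = 324/120 = 2.7000
C: (46 − 72)²/72 = 676/72 = 9.3889
Sum = 13.422
df = 2. Since 13.422 > 5.991, we reject H₀.

13.422; reject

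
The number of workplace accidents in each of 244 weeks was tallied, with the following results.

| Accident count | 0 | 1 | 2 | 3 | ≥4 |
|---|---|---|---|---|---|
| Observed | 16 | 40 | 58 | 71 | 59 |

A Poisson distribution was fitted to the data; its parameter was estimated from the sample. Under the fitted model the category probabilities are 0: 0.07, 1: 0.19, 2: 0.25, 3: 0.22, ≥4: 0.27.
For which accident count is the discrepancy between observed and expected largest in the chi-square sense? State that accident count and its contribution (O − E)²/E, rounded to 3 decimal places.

3, 5.588

Expected counts E_i = n·p_i: 244×0.07 = 17.08, 244×0.19 = 46.36, 244×0.25 = 61, 244×0.22 = 53.68, 244×0.27 = 65.88.
0: (16 − 17.08)²/17.08 = 1.1664/17.08 = 0.0683
1: (40 − 46.36)²/46.36 = 40.4496/46.36 = 0.8725
2: (58 − 61)²/61 = 9/61 = 0.1475
3: (71 − 53.68)²/53.68 = 299.9824/53.68 = 5.5883
≥4: (59 − 65.88)²/65.88 = 47.3344/65.88 = 0.7185
The largest term is for 3: 5.588.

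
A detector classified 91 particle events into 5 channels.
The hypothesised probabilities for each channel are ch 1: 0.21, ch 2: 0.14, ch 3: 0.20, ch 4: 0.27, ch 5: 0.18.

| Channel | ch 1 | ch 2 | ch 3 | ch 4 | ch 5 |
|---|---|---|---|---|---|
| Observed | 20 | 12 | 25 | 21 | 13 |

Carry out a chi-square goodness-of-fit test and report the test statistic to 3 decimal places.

3.841

Expected counts E_i = n·p_i: 91×0.21 = 19.11, 91×0.14 = 12.74, 91×0.20 = 18.2, 91×0.27 = 24.57, 91×0.18 = 16.38.
ch 1: (20 − 19.11)²/19.11 = 0.7921/19.11 = 0.0414
ch 2: (12 − 12.74)²/12.74 = 0.5476/12.74 = 0.0430
ch 3: (25 − 18.2)²/18.2 = 46.24/18.2 = 2.5407
ch 4: (21 − 24.57)²/24.57 = 12.7449/24.57 = 0.5187
ch 5: (13 − 16.38)²/16.38 = 11.4244/16.38 = 0.6975
Sum = 3.841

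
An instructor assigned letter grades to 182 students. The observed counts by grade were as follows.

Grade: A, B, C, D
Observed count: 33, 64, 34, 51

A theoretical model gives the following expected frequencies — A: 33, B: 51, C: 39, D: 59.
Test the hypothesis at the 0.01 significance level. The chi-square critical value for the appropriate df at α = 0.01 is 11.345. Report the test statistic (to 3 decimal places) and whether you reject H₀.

5.039; do not reject

A: (33 − 33)²/33 = 0/33 = 0.0000
B: (64 − 51)²/51 = 169/51 = 3.3137
C: (34 − 39)²/39 = 25/39 = 0.6410
D: (51 − 59)²/59 = 64/59 = 1.0847
Sum = 5.039
df = 3. Since 5.039 < 11.345, we do not reject H₀.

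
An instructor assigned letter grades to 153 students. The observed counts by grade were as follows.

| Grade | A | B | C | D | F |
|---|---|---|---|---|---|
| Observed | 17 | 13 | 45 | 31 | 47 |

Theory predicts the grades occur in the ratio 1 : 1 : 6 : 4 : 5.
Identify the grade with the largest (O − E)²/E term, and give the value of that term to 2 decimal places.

Ratio total = 17. Expected counts: 153×1/17 = 9, 153×1/17 = 9, 153×6/17 = 54, 153×4/17 = 36, 153×5/17 = 45.
χ² = (17−9)²/9 + (13−9)²/9 + (45−54)²/54 + (31−36)²/36 + (47−45)²/45
   = 7.111 + 1.778 + 1.500 + 0.694 + 0.089
The largest term is for A: 7.11.

A, 7.11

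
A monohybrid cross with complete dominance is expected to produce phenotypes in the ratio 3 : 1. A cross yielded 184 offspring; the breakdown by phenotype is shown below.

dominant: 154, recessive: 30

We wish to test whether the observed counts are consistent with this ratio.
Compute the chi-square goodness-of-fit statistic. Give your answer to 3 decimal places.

7.420

Ratio total = 4. Expected counts: 184×3/4 = 138, 184×1/4 = 46.
cat            O        E   (O−E)²/E
dominant     154      138     1.8551
recessive     30       46     5.5652
Sum = 7.420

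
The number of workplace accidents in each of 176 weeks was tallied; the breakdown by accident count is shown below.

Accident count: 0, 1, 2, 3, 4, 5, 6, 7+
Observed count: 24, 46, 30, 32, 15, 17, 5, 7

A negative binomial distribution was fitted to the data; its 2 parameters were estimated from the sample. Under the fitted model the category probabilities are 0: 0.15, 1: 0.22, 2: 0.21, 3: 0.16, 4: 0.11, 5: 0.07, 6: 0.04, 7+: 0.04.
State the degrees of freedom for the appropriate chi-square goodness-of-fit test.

5

There are k = 8 categories and 2 parameters estimated from the data, so df = 8 − 1 − 2 = 5.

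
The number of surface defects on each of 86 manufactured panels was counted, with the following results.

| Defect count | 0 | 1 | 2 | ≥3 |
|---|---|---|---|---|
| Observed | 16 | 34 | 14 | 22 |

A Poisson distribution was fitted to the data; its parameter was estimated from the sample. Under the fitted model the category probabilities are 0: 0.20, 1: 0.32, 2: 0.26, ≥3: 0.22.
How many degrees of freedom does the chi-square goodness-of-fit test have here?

There are k = 4 categories and 1 parameter estimated from the data, so df = 4 − 1 − 1 = 2.

2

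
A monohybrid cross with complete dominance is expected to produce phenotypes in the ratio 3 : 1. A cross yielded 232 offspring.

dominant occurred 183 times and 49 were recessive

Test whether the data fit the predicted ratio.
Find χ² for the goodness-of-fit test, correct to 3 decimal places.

Ratio total = 4. Expected counts: 232×3/4 = 174, 232×1/4 = 58.
dominant: (183 − 174)²/174 = 81/174 = 0.4655
recessive: (49 − 58)²/58 = 81/58 = 1.3966
Sum = 1.862

1.862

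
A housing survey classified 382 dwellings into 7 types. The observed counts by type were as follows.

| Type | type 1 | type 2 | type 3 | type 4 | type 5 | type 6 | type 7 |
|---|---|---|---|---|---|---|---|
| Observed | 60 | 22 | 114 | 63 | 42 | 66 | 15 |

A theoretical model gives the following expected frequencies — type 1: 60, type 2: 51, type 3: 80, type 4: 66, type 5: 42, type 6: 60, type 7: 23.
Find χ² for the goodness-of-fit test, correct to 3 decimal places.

type 1: (60 − 60)²/60 = 0/60 = 0.0000
type 2: (22 − 51)²/51 = 841/51 = 16.4902
type 3: (114 − 80)²/80 = 1156/80 = 14.4500
type 4: (63 − 66)²/66 = 9/66 = 0.1364
type 5: (42 − 42)²/42 = 0/42 = 0.0000
type 6: (66 − 60)²/60 = 36/60 = 0.6000
type 7: (15 − 23)²/23 = 64/23 = 2.7826
Sum = 34.459

34.459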